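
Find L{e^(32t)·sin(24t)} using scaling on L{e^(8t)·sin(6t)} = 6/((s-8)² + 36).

Scaling with a=4: L{e^(32t)·sin(24t)} = (1/4) · 6/((s/4-8)² + 36). Simplifying: 24/((s-32)² + 576)

Final answer: 24/((s-32)² + 576)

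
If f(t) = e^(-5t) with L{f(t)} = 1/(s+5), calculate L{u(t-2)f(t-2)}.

Time shift theorem: L{u(t-a)f(t-a)} = e^(-as)F(s). Here a=2, F(s) = 1/(s+5), so L{u(t-2)f(t-2)} = e^(-2s)·1/(s+5)

Final answer: e^(-2s)·1/(s+5)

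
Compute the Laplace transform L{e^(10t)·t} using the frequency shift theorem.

L{e^(at)·t^n} = n!/(s-a)^(n+1), so L{e^(10t)·t} = 1/(s-10)^2

Final answer: 1/(s-10)^2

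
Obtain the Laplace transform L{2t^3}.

L{2t^3} = 2 · L{t^3} = 2 · 6/s^4 = 12/s^4

Final answer: 12/s^4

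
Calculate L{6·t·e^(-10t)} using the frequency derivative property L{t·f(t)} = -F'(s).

L{e^(-10t)} = 1/(s+10). By frequency derivative: L{t·e^(-10t)} = -d/ds[1/(s+10)] = -(-1)/(s+10)² = 1/(s+10)². Then L{6·t·e^(-10t)} = 6·1/(s+10)² = 6/(s+10)²

Final answer: 6/(s+10)²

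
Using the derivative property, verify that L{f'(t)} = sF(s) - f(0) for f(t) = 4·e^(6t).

f'(t) = 24e^(6t). Direct: L{f'(t)} = 24/(s-6). Property: s·4/(s-6) - 4 = (4s - 4(s-6))/(s-6) = 24/(s-6). ✓

Final answer: 24/(s-6)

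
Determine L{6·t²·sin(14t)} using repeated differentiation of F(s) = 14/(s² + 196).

F(s) = 14/(s² + 196). F'(s) = -28s/(s² + 196)². F''(s) = -28(196 - 3s²)/(s² + 196)³ = (84s² - 5488)/(s² + 196)³. So L{t²·sin(14t)} = (-1)² F''(s) = (84s² - 5488)/(s² + 196)³. Then L{6·t²·sin(14t)} = 6·(84s² - 5488)/(s² + 196)³ = (504s² - 32928)/(s² + 196)³

Final answer: (504s² - 32928)/(s² + 196)³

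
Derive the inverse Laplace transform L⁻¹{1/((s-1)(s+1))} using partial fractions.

Decompose: A/(s-1) + B/(s+1). A = 1/2, B = -1/2. f(t) = (e^t - e^(-t))/2

Final answer: (e^t - e^(-t))/2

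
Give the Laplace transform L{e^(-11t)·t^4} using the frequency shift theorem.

L{e^(at)·t^n} = n!/(s-a)^(n+1), so L{e^(-11t)·t^4} = 24/(s+11)^5

Final answer: 24/(s+11)^5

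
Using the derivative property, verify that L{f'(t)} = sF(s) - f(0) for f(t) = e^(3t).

f'(t) = 3e^(3t). Direct: L{f'(t)} = 3/(s-3). Property: s·1/(s-3) - 1 = (s - (s-3))/(s-3) = 3/(s-3). ✓

Final answer: 3/(s-3)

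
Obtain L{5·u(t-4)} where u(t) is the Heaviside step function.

L{u(t-a)} = e^(-as)/s. Here a=4, so L{u(t-4)} = e^(-4s)/s, and L{5·u(t-4)} = 5·e^(-4s)/s

Final answer: 5·e^(-4s)/s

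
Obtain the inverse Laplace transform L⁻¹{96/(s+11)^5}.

L⁻¹{n!/(s-a)^(n+1)} = t^n·e^(at) with n=4, a=-11. So L⁻¹{24/(s+11)^5} = t^4·e^(-11t), and L⁻¹{96/(s+11)^5} = (96/24)·t^4·e^(-11t) = 4·t^4·e^(-11t)

Final answer: 4·t^4·e^(-11t)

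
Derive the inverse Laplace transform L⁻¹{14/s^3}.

L⁻¹{n!/s^(n+1)} = t^n with n=2. So L⁻¹{2/s^3} = t^2, and L⁻¹{14/s^3} = (14/2)·t^2 = 7·t^2

Final answer: 7·t^2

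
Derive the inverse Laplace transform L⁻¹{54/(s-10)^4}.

L⁻¹{n!/(s-a)^(n+1)} = t^n·e^(at) with n=3, a=10. So L⁻¹{6/(s-10)^4} = t^3·e^(10t), and L⁻¹{54/(s-10)^4} = (54/6)·t^3·e^(10t) = 9·t^3·e^(10t)

Final answer: 9·t^3·e^(10t)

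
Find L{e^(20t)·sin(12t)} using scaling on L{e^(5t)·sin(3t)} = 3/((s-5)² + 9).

Scaling with a=4: L{e^(20t)·sin(12t)} = (1/4) · 3/((s/4-5)² + 9). Simplifying: 12/((s-20)² + 144)

Final answer: 12/((s-20)² + 144)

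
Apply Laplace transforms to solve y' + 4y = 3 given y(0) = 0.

sY + 4Y = 3/s. Y = 3/(s(s+4)). Partial fractions: Y = 3/4/s - 3/4/(s+4)

Final answer: y(t) = 3/4(1 - e^(-4t))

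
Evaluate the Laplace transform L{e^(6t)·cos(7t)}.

L{e^(at)·cos(ωt)} = (s-a)/((s-a)² + ω²), so L{e^(6t)·cos(7t)} = (s-6)/((s-6)² + 49)

Final answer: (s-6)/((s-6)² + 49)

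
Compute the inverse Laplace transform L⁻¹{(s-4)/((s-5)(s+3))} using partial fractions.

Using partial fractions, f(t) = (e^(5t) + 7e^(-3t))/8

Final answer: (e^(5t) + 7e^(-3t))/8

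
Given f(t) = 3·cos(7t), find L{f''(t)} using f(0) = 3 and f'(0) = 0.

F(s) = 3s/(s² + 49). L{f''(t)} = s²F(s) - sf(0) - f'(0) = 3s³/(s² + 49) - 3s = (3s³ - 3s(s² + 49))/(s² + 49) = -147s/(s² + 49)

Final answer: -147s/(s² + 49)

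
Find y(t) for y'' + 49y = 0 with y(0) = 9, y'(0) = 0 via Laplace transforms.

L{y''} + 49L{y} = 0. s²Y - 9s - 0 + 49Y = 0. Y(s² + 49) = 9s. Y = (9s)/(s² + 49). Inverting: y(t) = 9cos(7t)

Final answer: y(t) = 9cos(7t)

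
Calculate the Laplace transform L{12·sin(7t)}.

L{sin(ωt)} = ω/(s² + ω²), so L{sin(7t)} = 7/(s² + 49). Then L{12·sin(7t)} = 12·7/(s² + 49) = 84/(s² + 49)

Final answer: 84/(s² + 49)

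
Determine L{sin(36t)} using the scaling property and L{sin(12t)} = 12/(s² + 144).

Using L{f(at)} = (1/a)F(s/a) with a=3: L{sin(36t)} = (1/3) · 12/((s/3)² + 144) = (1/3) · 12·9/(s² + 1296) = 36/(s² + 1296)

Final answer: 36/(s² + 1296)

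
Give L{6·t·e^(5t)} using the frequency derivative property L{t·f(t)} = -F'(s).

L{e^(5t)} = 1/(s-5). By frequency derivative: L{t·e^(5t)} = -d/ds[1/(s-5)] = -(-1)/(s-5)² = 1/(s-5)². Then L{6·t·e^(5t)} = 6·1/(s-5)² = 6/(s-5)²

Final answer: 6/(s-5)²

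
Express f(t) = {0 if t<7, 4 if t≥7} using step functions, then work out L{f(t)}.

f(t) = 4·u(t-7). L{u(t-7)} = e^(-7s)/s, so L{f(t)} = 4·e^(-7s)/s

Final answer: 4·e^(-7s)/s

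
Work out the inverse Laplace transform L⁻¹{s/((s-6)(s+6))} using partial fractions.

Using partial fractions, f(t) = (6e^(6t) + 6e^(-6t))/12

Final answer: (6e^(6t) + 6e^(-6t))/12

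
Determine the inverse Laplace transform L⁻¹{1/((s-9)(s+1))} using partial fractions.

Decompose: A/(s-9) + B/(s+1). A = 1/10, B = -1/10. f(t) = (e^(9t) - e^(-t))/10

Final answer: (e^(9t) - e^(-t))/10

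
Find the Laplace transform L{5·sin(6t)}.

L{sin(ωt)} = ω/(s² + ω²), so L{sin(6t)} = 6/(s² + 36). Then L{5·sin(6t)} = 5·6/(s² + 36) = 30/(s² + 36)

Final answer: 30/(s² + 36)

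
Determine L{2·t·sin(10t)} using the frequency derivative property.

L{sin(10t)} = 10/(s² + 100). By L{t·f(t)} = -F'(s): -d/ds[10/(s² + 100)] = -(10)·(-2s)/(s² + 100)² = 20s/(s² + 100)². Then L{2·t·sin(10t)} = 2·20s/(s² + 100)² = 40s/(s² + 100)²

Final answer: 40s/(s² + 100)²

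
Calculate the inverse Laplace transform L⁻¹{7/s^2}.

L⁻¹{n!/s^(n+1)} = t^n with n=1. So L⁻¹{1/s^2} = t, and L⁻¹{7/s^2} = (7/1)·t = 7·t

Final answer: 7·t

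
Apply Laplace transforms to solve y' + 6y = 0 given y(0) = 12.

L{y'} + 6L{y} = 0. sY - 12 + 6Y = 0. Y(s+6) = 12. Y = 12/(s+6)

Final answer: y(t) = 12e^(-6t)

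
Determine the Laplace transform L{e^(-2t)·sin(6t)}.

L{e^(at)·sin(ωt)} = ω/((s-a)² + ω²), so L{e^(-2t)·sin(6t)} = 6/((s+2)² + 36)

Final answer: 6/((s+2)² + 36)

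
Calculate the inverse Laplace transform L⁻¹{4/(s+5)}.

L⁻¹{1/(s-a)} = e^(at), so L⁻¹{1/(s+5)} = e^(-5t), and L⁻¹{4/(s+5)} = 4·e^(-5t)

Final answer: 4·e^(-5t)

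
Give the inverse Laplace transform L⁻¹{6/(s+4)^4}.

L⁻¹{n!/(s-a)^(n+1)} = t^n·e^(at), so L⁻¹{6/(s+4)^4} = t^3·e^(-4t)

Final answer: t^3·e^(-4t)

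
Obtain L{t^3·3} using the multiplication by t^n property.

L{3} = 3/s. d^1/ds^1[1/s] = -1/s². d^2/ds^2[1/s] = 2/s^3. d^3/ds^3[1/s] = -6/s^4. So L{t^3} = (-1)^{3}·-6/s^4 = 6/s^4. Then L{t^3·3} = 3·6/s^4 = 18/s^4

Final answer: 18/s^4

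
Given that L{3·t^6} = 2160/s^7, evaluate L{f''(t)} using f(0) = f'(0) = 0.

L{f''(t)} = s²F(s) - sf(0) - f'(0) = s²·2160/s^7 - 0 - 0 = 2160/s^5

Final answer: 2160/s^5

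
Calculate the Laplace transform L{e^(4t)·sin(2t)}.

L{e^(at)·sin(ωt)} = ω/((s-a)² + ω²), so L{e^(4t)·sin(2t)} = 2/((s-4)² + 4)

Final answer: 2/((s-4)² + 4)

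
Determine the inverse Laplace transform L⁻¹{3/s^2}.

L⁻¹{n!/s^(n+1)} = t^n with n=1. So L⁻¹{1/s^2} = t, and L⁻¹{3/s^2} = (3/1)·t = 3·t

Final answer: 3·t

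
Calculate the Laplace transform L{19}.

L{19} = 19 · L{1} = 19/s

Final answer: 19/s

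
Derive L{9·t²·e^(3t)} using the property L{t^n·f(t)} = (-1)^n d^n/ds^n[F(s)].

L{e^(3t)} = 1/(s-3). d/ds[1/(s-3)] = -1/(s-3)². d²/ds²[1/(s-3)] = 2/(s-3)³. So L{t²·e^(3t)} = (-1)² · 2/(s-3)³ = 2/(s-3)³. Then L{9·t²·e^(3t)} = 9·2/(s-3)³ = 18/(s-3)³

Final answer: 18/(s-3)³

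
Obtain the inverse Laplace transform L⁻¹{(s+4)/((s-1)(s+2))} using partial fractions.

Using partial fractions, f(t) = (5e^t - 2e^(-2t))/3

Final answer: (5e^t - 2e^(-2t))/3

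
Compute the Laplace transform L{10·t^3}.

L{t^n} = n!/s^(n+1), so L{t^3} = 6/s^4. Then L{10·t^3} = 10·6/s^4 = 60/s^4

Final answer: 60/s^4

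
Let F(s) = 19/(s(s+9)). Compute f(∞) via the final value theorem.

f(∞) = lim_{s→0} s·19/(s(s+9)) = lim_{s→0} 19/(s+9) = 19/9 = 19/9

Final answer: 19/9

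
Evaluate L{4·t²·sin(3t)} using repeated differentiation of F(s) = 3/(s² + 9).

F(s) = 3/(s² + 9). F'(s) = -6s/(s² + 9)². F''(s) = -6(9 - 3s²)/(s² + 9)³ = (18s² - 54)/(s² + 9)³. So L{t²·sin(3t)} = (-1)² F''(s) = (18s² - 54)/(s² + 9)³. Then L{4·t²·sin(3t)} = 4·(18s² - 54)/(s² + 9)³ = (72s² - 216)/(s² + 9)³

Final answer: (72s² - 216)/(s² + 9)³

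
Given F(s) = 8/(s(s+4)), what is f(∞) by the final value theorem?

f(∞) = lim_{s→0} s·8/(s(s+4)) = lim_{s→0} 8/(s+4) = 8/4 = 2

Final answer: 2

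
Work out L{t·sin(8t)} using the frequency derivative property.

L{sin(8t)} = 8/(s² + 64). By L{t·f(t)} = -F'(s): -d/ds[8/(s² + 64)] = -(8)·(-2s)/(s² + 64)² = 16s/(s² + 64)²

Final answer: 16s/(s² + 64)²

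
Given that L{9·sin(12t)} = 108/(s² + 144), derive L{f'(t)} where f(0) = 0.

L{f'(t)} = s·F(s) - f(0) = s·108/(s² + 144) - 0 = 108s/(s² + 144)

Final answer: 108s/(s² + 144)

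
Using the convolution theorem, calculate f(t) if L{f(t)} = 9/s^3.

9/s^3 = (9/s)·(1/s^2) = L{9}·L{t}. By convolution, f(t) = 9*t = ∫₀ᵗ 9·τ dτ = 9·t²/2

Final answer: 9·t²/2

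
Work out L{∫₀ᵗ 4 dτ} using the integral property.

L{∫₀ᵗ f(τ)dτ} = F(s)/s with f(t) = 4. F(s) = 4/s, so L{∫₀ᵗ 4 dτ} = (4/s)/s = 4/s². (Check: ∫₀ᵗ 4 dτ = 4t.)

Final answer: 4/s²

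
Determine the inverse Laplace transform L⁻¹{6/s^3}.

L⁻¹{n!/s^(n+1)} = t^n with n=2. So L⁻¹{2/s^3} = t^2, and L⁻¹{6/s^3} = (6/2)·t^2 = 3·t^2

Final answer: 3·t^2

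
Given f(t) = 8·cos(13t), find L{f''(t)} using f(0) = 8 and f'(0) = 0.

F(s) = 8s/(s² + 169). L{f''(t)} = s²F(s) - sf(0) - f'(0) = 8s³/(s² + 169) - 8s = (8s³ - 8s(s² + 169))/(s² + 169) = -1352s/(s² + 169)

Final answer: -1352s/(s² + 169)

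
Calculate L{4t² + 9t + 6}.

L{4t² + 9t + 6} = 4·2/s³ + 9/s² + 6/s = 8/s³ + 9/s² + 6/s

Final answer: 8/s³ + 9/s² + 6/s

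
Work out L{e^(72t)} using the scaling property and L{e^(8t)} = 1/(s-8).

Using L{f(at)} = (1/a)F(s/a) with a=9 and f(t) = e^(8t): L{e^(72t)} = (1/9) · 1/((s/9)-8) = (1/9) · 9/(s-72) = 1/(s-72)

Final answer: 1/(s-72)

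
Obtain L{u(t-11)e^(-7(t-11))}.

u(t-a)f(t-a) with f(t)=e^(-7t). L{e^(-7t)} = 1/(s+7). By time shift: e^(-11s)/(s+7)

Final answer: e^(-11s)/(s+7)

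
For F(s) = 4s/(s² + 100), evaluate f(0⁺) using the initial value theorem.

f(0⁺) = lim_{s→∞} s·4s/(s² + 100) = lim_{s→∞} 4s²/(s² + 100) = 4

Final answer: 4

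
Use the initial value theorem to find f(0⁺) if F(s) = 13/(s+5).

f(0⁺) = lim_{s→∞} s·13/(s+5) = lim_{s→∞} 13s/(s+5) = 13

Final answer: 13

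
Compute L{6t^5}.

L{t^n} = n!/s^(n+1). So L{6t^5} = 6·5!/s^6 = 720/s^6

Final answer: 720/s^6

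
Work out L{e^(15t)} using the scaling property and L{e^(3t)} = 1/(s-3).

Using L{f(at)} = (1/a)F(s/a) with a=5 and f(t) = e^(3t): L{e^(15t)} = (1/5) · 1/((s/5)-3) = (1/5) · 5/(s-15) = 1/(s-15)

Final answer: 1/(s-15)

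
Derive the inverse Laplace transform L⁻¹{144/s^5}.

L⁻¹{n!/s^(n+1)} = t^n with n=4. So L⁻¹{24/s^5} = t^4, and L⁻¹{144/s^5} = (144/24)·t^4 = 6·t^4

Final answer: 6·t^4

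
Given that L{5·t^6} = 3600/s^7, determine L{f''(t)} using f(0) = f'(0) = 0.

L{f''(t)} = s²F(s) - sf(0) - f'(0) = s²·3600/s^7 - 0 - 0 = 3600/s^5

Final answer: 3600/s^5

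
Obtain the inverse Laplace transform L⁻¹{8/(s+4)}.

L⁻¹{1/(s-a)} = e^(at), so L⁻¹{1/(s+4)} = e^(-4t), and L⁻¹{8/(s+4)} = 8·e^(-4t)

Final answer: 8·e^(-4t)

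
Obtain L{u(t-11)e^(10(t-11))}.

u(t-a)f(t-a) with f(t)=e^(10t). L{e^(10t)} = 1/(s-10). By time shift: e^(-11s)/(s-10)

Final answer: e^(-11s)/(s-10)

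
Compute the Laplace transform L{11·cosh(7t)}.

L{cosh(ωt)} = s/(s² - ω²), so L{cosh(7t)} = s/(s² - 49). Then L{11·cosh(7t)} = 11·s/(s² - 49) = 11s/(s² - 49)

Final answer: 11s/(s² - 49)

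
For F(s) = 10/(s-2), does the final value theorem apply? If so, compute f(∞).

sF(s) = 10s/(s-2) has a pole at s = 2 in the right half-plane. Theorem does NOT apply (unstable system; f(t) = 10·e^(2t) grows without bound).

Final answer: Not applicable (unstable)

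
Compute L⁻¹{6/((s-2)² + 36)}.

Form: b/((s-a)² + b²) → e^(at)sin(bt). With a=2, b=6

Final answer: e^(2t)·sin(6t)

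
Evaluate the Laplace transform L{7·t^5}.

L{t^n} = n!/s^(n+1), so L{t^5} = 120/s^6. Then L{7·t^5} = 7·120/s^6 = 840/s^6

Final answer: 840/s^6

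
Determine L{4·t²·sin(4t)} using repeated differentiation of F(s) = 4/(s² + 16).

F(s) = 4/(s² + 16). F'(s) = -8s/(s² + 16)². F''(s) = -8(16 - 3s²)/(s² + 16)³ = (24s² - 128)/(s² + 16)³. So L{t²·sin(4t)} = (-1)² F''(s) = (24s² - 128)/(s² + 16)³. Then L{4·t²·sin(4t)} = 4·(24s² - 128)/(s² + 16)³ = (96s² - 512)/(s² + 16)³

Final answer: (96s² - 512)/(s² + 16)³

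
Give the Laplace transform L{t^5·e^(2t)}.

L{t^n·e^(at)} = n!/(s-a)^(n+1), so L{t^5·e^(2t)} = 120/(s-2)^6

Final answer: 120/(s-2)^6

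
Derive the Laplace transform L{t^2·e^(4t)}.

L{t^n·e^(at)} = n!/(s-a)^(n+1), so L{t^2·e^(4t)} = 2/(s-4)^3

Final answer: 2/(s-4)^3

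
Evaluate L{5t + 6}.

L{5t + 6} = 5·L{t} + 6·L{1} = 5/s² + 6/s

Final answer: 5/s² + 6/s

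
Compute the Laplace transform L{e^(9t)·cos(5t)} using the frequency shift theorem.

Frequency shift: L{e^(at)f(t)} = F(s-a). L{e^(9t)·cos(5t)} = (s-9)/((s-9)² + 25)

Final answer: (s-9)/((s-9)² + 25)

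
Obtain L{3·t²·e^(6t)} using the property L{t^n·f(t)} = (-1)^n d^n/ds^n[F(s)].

L{e^(6t)} = 1/(s-6). d/ds[1/(s-6)] = -1/(s-6)². d²/ds²[1/(s-6)] = 2/(s-6)³. So L{t²·e^(6t)} = (-1)² · 2/(s-6)³ = 2/(s-6)³. Then L{3·t²·e^(6t)} = 3·2/(s-6)³ = 6/(s-6)³

Final answer: 6/(s-6)³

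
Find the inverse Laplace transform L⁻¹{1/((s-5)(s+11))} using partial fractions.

Decompose: A/(s-5) + B/(s+11). A = 1/16, B = -1/16. f(t) = (e^(5t) - e^(-11t))/16

Final answer: (e^(5t) - e^(-11t))/16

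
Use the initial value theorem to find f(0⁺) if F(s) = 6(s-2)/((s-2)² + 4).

f(0⁺) = lim_{s→∞} sF(s) = lim_{s→∞} 6s(s-2)/((s-2)² + 4) = 6

Final answer: 6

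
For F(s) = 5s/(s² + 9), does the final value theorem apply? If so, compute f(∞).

The final value theorem requires all poles of sF(s) in the left half-plane. sF(s) = 5s²/(s² + 9) has poles at s = ±3i (imaginary axis). Theorem does NOT apply (oscillatory system).

Final answer: Not applicable (oscillatory)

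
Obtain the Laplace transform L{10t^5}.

L{10t^5} = 10 · L{t^5} = 10 · 120/s^6 = 1200/s^6

Final answer: 1200/s^6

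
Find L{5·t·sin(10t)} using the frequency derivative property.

L{sin(10t)} = 10/(s² + 100). By L{t·f(t)} = -F'(s): -d/ds[10/(s² + 100)] = -(10)·(-2s)/(s² + 100)² = 20s/(s² + 100)². Then L{5·t·sin(10t)} = 5·20s/(s² + 100)² = 100s/(s² + 100)²

Final answer: 100s/(s² + 100)²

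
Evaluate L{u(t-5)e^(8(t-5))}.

u(t-a)f(t-a) with f(t)=e^(8t). L{e^(8t)} = 1/(s-8). By time shift: e^(-5s)/(s-8)

Final answer: e^(-5s)/(s-8)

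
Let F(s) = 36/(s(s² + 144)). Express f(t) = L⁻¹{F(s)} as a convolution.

36/(s(s² + 144)) = (1/s)·(36/(s² + 144)) = L{1}·L{3·sin(12t)}. So f(t) = 1*(3·sin(12t)) = ∫₀ᵗ 3·sin(12τ) dτ

Final answer: ∫₀ᵗ 3·sin(12τ) dτ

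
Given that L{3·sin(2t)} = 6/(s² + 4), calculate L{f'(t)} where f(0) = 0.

L{f'(t)} = s·F(s) - f(0) = s·6/(s² + 4) - 0 = 6s/(s² + 4)

Final answer: 6s/(s² + 4)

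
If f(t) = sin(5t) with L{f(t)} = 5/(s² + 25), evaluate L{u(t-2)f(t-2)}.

Time shift theorem: L{u(t-a)f(t-a)} = e^(-as)F(s). Here a=2, F(s) = 5/(s² + 25), so L{u(t-2)f(t-2)} = e^(-2s)·5/(s² + 25)

Final answer: e^(-2s)·5/(s² + 25)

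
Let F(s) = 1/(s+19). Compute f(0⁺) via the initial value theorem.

f(0⁺) = lim_{s→∞} s·1/(s+19) = lim_{s→∞} s/(s+19) = 1

Final answer: 1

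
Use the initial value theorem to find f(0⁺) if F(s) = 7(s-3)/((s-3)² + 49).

f(0⁺) = lim_{s→∞} sF(s) = lim_{s→∞} 7s(s-3)/((s-3)² + 49) = 7

Final answer: 7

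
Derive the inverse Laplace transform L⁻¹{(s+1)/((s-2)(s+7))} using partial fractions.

Using partial fractions, f(t) = (3e^(2t) + 6e^(-7t))/9

Final answer: (3e^(2t) + 6e^(-7t))/9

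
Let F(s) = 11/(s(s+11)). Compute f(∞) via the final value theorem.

f(∞) = lim_{s→0} s·11/(s(s+11)) = lim_{s→0} 11/(s+11) = 11/11 = 1

Final answer: 1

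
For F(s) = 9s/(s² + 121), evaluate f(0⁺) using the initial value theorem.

f(0⁺) = lim_{s→∞} s·9s/(s² + 121) = lim_{s→∞} 9s²/(s² + 121) = 9

Final answer: 9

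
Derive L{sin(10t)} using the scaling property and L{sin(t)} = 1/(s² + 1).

Using L{f(at)} = (1/a)F(s/a) with a=10: L{sin(10t)} = (1/10) · 1/((s/10)² + 1) = (1/10) · 1·100/(s² + 100) = 10/(s² + 100)

Final answer: 10/(s² + 100)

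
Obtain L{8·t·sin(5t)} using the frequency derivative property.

L{sin(5t)} = 5/(s² + 25). By L{t·f(t)} = -F'(s): -d/ds[5/(s² + 25)] = -(5)·(-2s)/(s² + 25)² = 10s/(s² + 25)². Then L{8·t·sin(5t)} = 8·10s/(s² + 25)² = 80s/(s² + 25)²

Final answer: 80s/(s² + 25)²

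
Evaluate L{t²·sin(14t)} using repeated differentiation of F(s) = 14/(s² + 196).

F(s) = 14/(s² + 196). F'(s) = -28s/(s² + 196)². F''(s) = -28(196 - 3s²)/(s² + 196)³ = (84s² - 5488)/(s² + 196)³. So L{t²·sin(14t)} = (-1)² F''(s) = (84s² - 5488)/(s² + 196)³

Final answer: (84s² - 5488)/(s² + 196)³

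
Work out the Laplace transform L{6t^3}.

L{6t^3} = 6 · L{t^3} = 6 · 6/s^4 = 36/s^4

Final answer: 36/s^4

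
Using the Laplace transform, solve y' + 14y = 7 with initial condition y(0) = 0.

sY + 14Y = 7/s. Y = 7/(s(s+14)). Partial fractions: Y = 1/2/s - 1/2/(s+14)

Final answer: y(t) = 1/2(1 - e^(-14t))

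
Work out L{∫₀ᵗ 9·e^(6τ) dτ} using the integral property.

L{∫₀ᵗ f(τ)dτ} = F(s)/s with F(s) = 9/(s-6), so L{∫₀ᵗ 9·e^(6τ) dτ} = 9/(s(s-6))

Final answer: 9/(s(s-6))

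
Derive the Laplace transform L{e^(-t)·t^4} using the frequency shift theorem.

L{e^(at)·t^n} = n!/(s-a)^(n+1), so L{e^(-t)·t^4} = 24/(s+1)^5

Final answer: 24/(s+1)^5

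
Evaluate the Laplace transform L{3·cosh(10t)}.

L{cosh(ωt)} = s/(s² - ω²), so L{cosh(10t)} = s/(s² - 100). Then L{3·cosh(10t)} = 3·s/(s² - 100) = 3s/(s² - 100)

Final answer: 3s/(s² - 100)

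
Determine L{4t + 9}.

L{4t + 9} = 4·L{t} + 9·L{1} = 4/s² + 9/s

Final answer: 4/s² + 9/s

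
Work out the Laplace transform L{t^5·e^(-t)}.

L{t^n·e^(at)} = n!/(s-a)^(n+1), so L{t^5·e^(-t)} = 120/(s+1)^6

Final answer: 120/(s+1)^6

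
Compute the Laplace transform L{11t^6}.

L{11t^6} = 11 · L{t^6} = 11 · 720/s^7 = 7920/s^7

Final answer: 7920/s^7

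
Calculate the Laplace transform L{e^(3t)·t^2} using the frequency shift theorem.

L{e^(at)·t^n} = n!/(s-a)^(n+1), so L{e^(3t)·t^2} = 2/(s-3)^3

Final answer: 2/(s-3)^3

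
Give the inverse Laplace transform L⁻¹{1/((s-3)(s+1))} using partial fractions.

Decompose: A/(s-3) + B/(s+1). A = 1/4, B = -1/4. f(t) = (e^(3t) - e^(-t))/4

Final answer: (e^(3t) - e^(-t))/4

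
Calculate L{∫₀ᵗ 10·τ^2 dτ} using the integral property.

L{∫₀ᵗ f(τ)dτ} = F(s)/s with f(t) = 10t^2. F(s) = 20/s^3, so L{∫₀ᵗ 10·τ^2 dτ} = (20/s^3)/s = 20/s^4. (Check: ∫₀ᵗ 10·τ^2 dτ = 10t^3/3.)

Final answer: 20/s^4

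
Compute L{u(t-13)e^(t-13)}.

u(t-a)f(t-a) with f(t)=e^t. L{e^t} = 1/(s-1). By time shift: e^(-13s)/(s-1)

Final answer: e^(-13s)/(s-1)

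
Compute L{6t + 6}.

L{6t + 6} = 6·L{t} + 6·L{1} = 6/s² + 6/s

Final answer: 6/s² + 6/s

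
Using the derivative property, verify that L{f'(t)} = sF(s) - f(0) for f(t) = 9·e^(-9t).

f'(t) = -81e^(-9t). Direct: L{f'(t)} = -81/(s+9). Property: s·9/(s+9) - 9 = (9s - 9(s+9))/(s+9) = -81/(s+9). ✓

Final answer: -81/(s+9)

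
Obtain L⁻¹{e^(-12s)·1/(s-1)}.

L⁻¹{1/(s-1)} = e^t. By the time shift theorem, L⁻¹{e^(-as)F(s)} = u(t-a)f(t-a) with a=12, so L⁻¹{e^(-12s)·1/(s-1)} = u(t-12)·e^(t-12)

Final answer: u(t-12)·e^(t-12)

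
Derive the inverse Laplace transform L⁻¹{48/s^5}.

L⁻¹{n!/s^(n+1)} = t^n with n=4. So L⁻¹{24/s^5} = t^4, and L⁻¹{48/s^5} = (48/24)·t^4 = 2·t^4

Final answer: 2·t^4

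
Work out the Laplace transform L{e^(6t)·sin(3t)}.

L{e^(at)·sin(ωt)} = ω/((s-a)² + ω²), so L{e^(6t)·sin(3t)} = 3/((s-6)² + 9)

Final answer: 3/((s-6)² + 9)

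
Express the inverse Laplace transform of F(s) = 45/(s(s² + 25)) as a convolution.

45/(s(s² + 25)) = (1/s)·(45/(s² + 25)) = L{1}·L{9·sin(5t)}. So f(t) = 1*(9·sin(5t)) = ∫₀ᵗ 9·sin(5τ) dτ

Final answer: ∫₀ᵗ 9·sin(5τ) dτ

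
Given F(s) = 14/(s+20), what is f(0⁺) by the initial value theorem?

f(0⁺) = lim_{s→∞} s·14/(s+20) = lim_{s→∞} 14s/(s+20) = 14

Final answer: 14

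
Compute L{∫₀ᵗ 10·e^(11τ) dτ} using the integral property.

L{∫₀ᵗ f(τ)dτ} = F(s)/s with F(s) = 10/(s-11), so L{∫₀ᵗ 10·e^(11τ) dτ} = 10/(s(s-11))

Final answer: 10/(s(s-11))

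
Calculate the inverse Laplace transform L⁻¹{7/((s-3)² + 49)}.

Using frequency shift, L⁻¹{7/((s-3)² + 49)} = e^(3t)·sin(7t)

Final answer: e^(3t)·sin(7t)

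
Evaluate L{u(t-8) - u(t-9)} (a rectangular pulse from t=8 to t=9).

L{u(t-a)} = e^(-as)/s. L{u(t-8) - u(t-9)} = (e^(-8s) - e^(-9s))/s

Final answer: (e^(-8s) - e^(-9s))/s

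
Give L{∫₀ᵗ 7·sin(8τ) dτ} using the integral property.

L{∫₀ᵗ f(τ)dτ} = F(s)/s with F(s) = 56/(s² + 64), so the result is (56/(s² + 64))/s = 56/(s(s² + 64))

Final answer: 56/(s(s² + 64))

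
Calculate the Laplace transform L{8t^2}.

L{8t^2} = 8 · L{t^2} = 8 · 2/s^3 = 16/s^3

Final answer: 16/s^3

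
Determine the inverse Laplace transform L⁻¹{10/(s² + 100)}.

L⁻¹{10/(s² + 100)} = sin(10t)

Final answer: sin(10t)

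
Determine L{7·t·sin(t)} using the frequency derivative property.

L{sin(t)} = 1/(s² + 1). By L{t·f(t)} = -F'(s): -d/ds[1/(s² + 1)] = -(1)·(-2s)/(s² + 1)² = 2s/(s² + 1)². Then L{7·t·sin(t)} = 7·2s/(s² + 1)² = 14s/(s² + 1)²

Final answer: 14s/(s² + 1)²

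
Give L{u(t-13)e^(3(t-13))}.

u(t-a)f(t-a) with f(t)=e^(3t). L{e^(3t)} = 1/(s-3). By time shift: e^(-13s)/(s-3)

Final answer: e^(-13s)/(s-3)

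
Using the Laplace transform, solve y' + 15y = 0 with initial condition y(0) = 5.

L{y'} + 15L{y} = 0. sY - 5 + 15Y = 0. Y(s+15) = 5. Y = 5/(s+15)

Final answer: y(t) = 5e^(-15t)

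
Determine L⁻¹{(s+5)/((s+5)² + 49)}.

Using frequency shift: L⁻¹{(s-a)/((s-a)² + b²)} = e^(at)cos(bt). Here a=-5, b=7

Final answer: e^(-5t)·cos(7t)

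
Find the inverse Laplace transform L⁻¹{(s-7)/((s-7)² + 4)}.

Using frequency shift, L⁻¹{(s-7)/((s-7)² + 4)} = e^(7t)·cos(2t)

Final answer: e^(7t)·cos(2t)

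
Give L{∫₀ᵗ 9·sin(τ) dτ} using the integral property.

L{∫₀ᵗ f(τ)dτ} = F(s)/s with F(s) = 9/(s² + 1), so the result is (9/(s² + 1))/s = 9/(s(s² + 1))

Final answer: 9/(s(s² + 1))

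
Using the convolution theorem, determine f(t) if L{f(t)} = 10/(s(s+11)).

10/(s(s+11)) = (10/s)·(1/(s+11)) = L{10}·L{e^(-11t)}. By convolution, f(t) = 10*e^(-11t) = ∫₀ᵗ 10·e^(-11τ) dτ = 10·(1 - e^(-11t))/11

Final answer: 10·(1 - e^(-11t))/11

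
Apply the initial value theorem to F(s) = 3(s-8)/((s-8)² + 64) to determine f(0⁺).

f(0⁺) = lim_{s→∞} sF(s) = lim_{s→∞} 3s(s-8)/((s-8)² + 64) = 3

Final answer: 3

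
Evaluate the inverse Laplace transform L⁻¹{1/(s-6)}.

L⁻¹{1/(s-a)} = e^(at), so L⁻¹{1/(s-6)} = e^(6t)

Final answer: e^(6t)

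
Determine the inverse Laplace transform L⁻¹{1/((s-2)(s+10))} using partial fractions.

Decompose: A/(s-2) + B/(s+10). A = 1/12, B = -1/12. f(t) = (e^(2t) - e^(-10t))/12

Final answer: (e^(2t) - e^(-10t))/12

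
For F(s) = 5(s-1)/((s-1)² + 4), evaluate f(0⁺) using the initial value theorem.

f(0⁺) = lim_{s→∞} sF(s) = lim_{s→∞} 5s(s-1)/((s-1)² + 4) = 5

Final answer: 5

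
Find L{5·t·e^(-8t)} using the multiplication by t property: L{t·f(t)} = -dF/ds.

Using L{t^n·e^(at)} = n!/(s-a)^(n+1), L{t·e^(-8t)} = 1/(s+8)^2, so L{5·t·e^(-8t)} = 5·1/(s+8)^2 = 5/(s+8)^2

Final answer: 5/(s+8)^2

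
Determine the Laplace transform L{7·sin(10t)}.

L{sin(ωt)} = ω/(s² + ω²), so L{sin(10t)} = 10/(s² + 100). Then L{7·sin(10t)} = 7·10/(s² + 100) = 70/(s² + 100)

Final answer: 70/(s² + 100)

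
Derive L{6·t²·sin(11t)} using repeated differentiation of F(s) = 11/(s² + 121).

F(s) = 11/(s² + 121). F'(s) = -22s/(s² + 121)². F''(s) = -22(121 - 3s²)/(s² + 121)³ = (66s² - 2662)/(s² + 121)³. So L{t²·sin(11t)} = (-1)² F''(s) = (66s² - 2662)/(s² + 121)³. Then L{6·t²·sin(11t)} = 6·(66s² - 2662)/(s² + 121)³ = (396s² - 15972)/(s² + 121)³

Final answer: (396s² - 15972)/(s² + 121)³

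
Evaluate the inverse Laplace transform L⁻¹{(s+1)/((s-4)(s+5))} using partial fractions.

Using partial fractions, f(t) = (5e^(4t) + 4e^(-5t))/9

Final answer: (5e^(4t) + 4e^(-5t))/9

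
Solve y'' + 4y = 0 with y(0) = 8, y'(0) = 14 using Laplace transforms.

L{y''} + 4L{y} = 0. s²Y - 8s - 14 + 4Y = 0. Y(s² + 4) = 8s + 14. Y = (8s + 14)/(s² + 4). Inverting: y(t) = 8cos(2t) + 7sin(2t)

Final answer: y(t) = 8cos(2t) + 7sin(2t)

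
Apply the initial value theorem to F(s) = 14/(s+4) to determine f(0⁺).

f(0⁺) = lim_{s→∞} s·14/(s+4) = lim_{s→∞} 14s/(s+4) = 14

Final answer: 14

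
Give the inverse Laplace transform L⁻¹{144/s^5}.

L⁻¹{n!/s^(n+1)} = t^n with n=4. So L⁻¹{24/s^5} = t^4, and L⁻¹{144/s^5} = (144/24)·t^4 = 6·t^4

Final answer: 6·t^4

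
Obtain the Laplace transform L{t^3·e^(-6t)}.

L{t^n·e^(at)} = n!/(s-a)^(n+1), so L{t^3·e^(-6t)} = 6/(s+6)^4

Final answer: 6/(s+6)^4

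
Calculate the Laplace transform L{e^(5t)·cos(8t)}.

L{e^(at)·cos(ωt)} = (s-a)/((s-a)² + ω²), so L{e^(5t)·cos(8t)} = (s-5)/((s-5)² + 64)

Final answer: (s-5)/((s-5)² + 64)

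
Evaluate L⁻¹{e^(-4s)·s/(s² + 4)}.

L⁻¹{s/(s² + 4)} = cos(2t). By the time shift theorem, L⁻¹{e^(-as)F(s)} = u(t-a)f(t-a) with a=4, so L⁻¹{e^(-4s)·s/(s² + 4)} = u(t-4)·cos(2(t-4))

Final answer: u(t-4)·cos(2(t-4))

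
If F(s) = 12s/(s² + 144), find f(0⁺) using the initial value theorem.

f(0⁺) = lim_{s→∞} s·12s/(s² + 144) = lim_{s→∞} 12s²/(s² + 144) = 12

Final answer: 12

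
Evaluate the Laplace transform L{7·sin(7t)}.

L{sin(ωt)} = ω/(s² + ω²), so L{sin(7t)} = 7/(s² + 49). Then L{7·sin(7t)} = 7·7/(s² + 49) = 49/(s² + 49)

Final answer: 49/(s² + 49)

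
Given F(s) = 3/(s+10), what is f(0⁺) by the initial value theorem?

f(0⁺) = lim_{s→∞} s·3/(s+10) = lim_{s→∞} 3s/(s+10) = 3

Final answer: 3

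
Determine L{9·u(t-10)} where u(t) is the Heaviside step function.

L{u(t-a)} = e^(-as)/s. Here a=10, so L{u(t-10)} = e^(-10s)/s, and L{9·u(t-10)} = 9·e^(-10s)/s

Final answer: 9·e^(-10s)/s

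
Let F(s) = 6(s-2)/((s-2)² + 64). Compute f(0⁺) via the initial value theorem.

f(0⁺) = lim_{s→∞} sF(s) = lim_{s→∞} 6s(s-2)/((s-2)² + 64) = 6

Final answer: 6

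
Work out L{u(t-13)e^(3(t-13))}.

u(t-a)f(t-a) with f(t)=e^(3t). L{e^(3t)} = 1/(s-3). By time shift: e^(-13s)/(s-3)

Final answer: e^(-13s)/(s-3)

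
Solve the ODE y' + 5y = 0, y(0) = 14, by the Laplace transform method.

L{y'} + 5L{y} = 0. sY - 14 + 5Y = 0. Y(s+5) = 14. Y = 14/(s+5)

Final answer: y(t) = 14e^(-5t)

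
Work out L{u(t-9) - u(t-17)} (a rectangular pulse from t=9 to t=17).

L{u(t-a)} = e^(-as)/s. L{u(t-9) - u(t-17)} = (e^(-9s) - e^(-17s))/s

Final answer: (e^(-9s) - e^(-17s))/s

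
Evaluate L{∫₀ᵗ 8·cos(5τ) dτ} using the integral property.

L{∫₀ᵗ f(τ)dτ} = F(s)/s with F(s) = 8s/(s² + 25), so the result is (8s/(s² + 25))/s = 8/(s² + 25)

Final answer: 8/(s² + 25)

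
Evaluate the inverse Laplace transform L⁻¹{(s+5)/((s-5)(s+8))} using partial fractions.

Using partial fractions, f(t) = (10e^(5t) + 3e^(-8t))/13

Final answer: (10e^(5t) + 3e^(-8t))/13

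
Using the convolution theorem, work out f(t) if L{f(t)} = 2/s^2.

2/s^2 = (2/s)·(1/s) = L{2}·L{1}. By convolution, f(t) = 2*1 = ∫₀ᵗ 2·1 dτ = 2·t

Final answer: 2·t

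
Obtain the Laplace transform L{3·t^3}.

L{t^n} = n!/s^(n+1), so L{t^3} = 6/s^4. Then L{3·t^3} = 3·6/s^4 = 18/s^4

Final answer: 18/s^4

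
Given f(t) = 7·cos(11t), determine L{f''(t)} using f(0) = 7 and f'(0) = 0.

F(s) = 7s/(s² + 121). L{f''(t)} = s²F(s) - sf(0) - f'(0) = 7s³/(s² + 121) - 7s = (7s³ - 7s(s² + 121))/(s² + 121) = -847s/(s² + 121)

Final answer: -847s/(s² + 121)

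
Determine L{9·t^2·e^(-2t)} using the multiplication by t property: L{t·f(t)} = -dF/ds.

Using L{t^n·e^(at)} = n!/(s-a)^(n+1), L{t^2·e^(-2t)} = 2/(s+2)^3, so L{9·t^2·e^(-2t)} = 9·2/(s+2)^3 = 18/(s+2)^3

Final answer: 18/(s+2)^3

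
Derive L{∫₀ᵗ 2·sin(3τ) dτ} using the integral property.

L{∫₀ᵗ f(τ)dτ} = F(s)/s with F(s) = 6/(s² + 9), so the result is (6/(s² + 9))/s = 6/(s(s² + 9))

Final answer: 6/(s(s² + 9))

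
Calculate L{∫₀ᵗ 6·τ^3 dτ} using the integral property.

L{∫₀ᵗ f(τ)dτ} = F(s)/s with f(t) = 6t^3. F(s) = 36/s^4, so L{∫₀ᵗ 6·τ^3 dτ} = (36/s^4)/s = 36/s^5. (Check: ∫₀ᵗ 6·τ^3 dτ = 6t^4/4.)

Final answer: 36/s^5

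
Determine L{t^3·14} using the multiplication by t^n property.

L{14} = 14/s. d^1/ds^1[1/s] = -1/s². d^2/ds^2[1/s] = 2/s^3. d^3/ds^3[1/s] = -6/s^4. So L{t^3} = (-1)^{3}·-6/s^4 = 6/s^4. Then L{t^3·14} = 14·6/s^4 = 84/s^4

Final answer: 84/s^4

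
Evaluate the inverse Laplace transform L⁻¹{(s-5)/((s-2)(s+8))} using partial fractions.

Using partial fractions, f(t) = (-3e^(2t) + 13e^(-8t))/10

Final answer: (-3e^(2t) + 13e^(-8t))/10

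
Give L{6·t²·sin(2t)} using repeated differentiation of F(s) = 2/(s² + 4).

F(s) = 2/(s² + 4). F'(s) = -4s/(s² + 4)². F''(s) = -4(4 - 3s²)/(s² + 4)³ = (12s² - 16)/(s² + 4)³. So L{t²·sin(2t)} = (-1)² F''(s) = (12s² - 16)/(s² + 4)³. Then L{6·t²·sin(2t)} = 6·(12s² - 16)/(s² + 4)³ = (72s² - 96)/(s² + 4)³

Final answer: (72s² - 96)/(s² + 4)³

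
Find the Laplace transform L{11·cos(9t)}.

L{cos(ωt)} = s/(s² + ω²), so L{cos(9t)} = s/(s² + 81). Then L{11·cos(9t)} = 11·s/(s² + 81) = 11s/(s² + 81)

Final answer: 11s/(s² + 81)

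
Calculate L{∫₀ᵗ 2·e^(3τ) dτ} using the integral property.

L{∫₀ᵗ f(τ)dτ} = F(s)/s with F(s) = 2/(s-3), so L{∫₀ᵗ 2·e^(3τ) dτ} = 2/(s(s-3))

Final answer: 2/(s(s-3))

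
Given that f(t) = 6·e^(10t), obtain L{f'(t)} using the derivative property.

f(0) = 6, F(s) = 6/(s-10). L{f'(t)} = s·F(s) - f(0) = 6s/(s-10) - 6 = (6s - 6(s-10))/(s-10) = 60/(s-10)

Final answer: 60/(s-10)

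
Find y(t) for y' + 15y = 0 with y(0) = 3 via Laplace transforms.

L{y'} + 15L{y} = 0. sY - 3 + 15Y = 0. Y(s+15) = 3. Y = 3/(s+15)

Final answer: y(t) = 3e^(-15t)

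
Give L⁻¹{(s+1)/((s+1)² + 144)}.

Using frequency shift: L⁻¹{(s-a)/((s-a)² + b²)} = e^(at)cos(bt). Here a=-1, b=12

Final answer: e^(-t)·cos(12t)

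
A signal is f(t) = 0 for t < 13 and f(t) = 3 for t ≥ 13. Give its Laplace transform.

f(t) = 3·u(t-13). L{u(t-13)} = e^(-13s)/s, so L{f(t)} = 3·e^(-13s)/s

Final answer: 3·e^(-13s)/s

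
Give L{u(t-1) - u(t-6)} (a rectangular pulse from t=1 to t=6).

L{u(t-a)} = e^(-as)/s. L{u(t-1) - u(t-6)} = (e^(-s) - e^(-6s))/s

Final answer: (e^(-s) - e^(-6s))/s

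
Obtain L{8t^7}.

L{t^n} = n!/s^(n+1). So L{8t^7} = 8·7!/s^8 = 40320/s^8

Final answer: 40320/s^8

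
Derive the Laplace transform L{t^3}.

L{t^n} = n!/s^(n+1), so L{t^3} = 6/s^4

Final answer: 6/s^4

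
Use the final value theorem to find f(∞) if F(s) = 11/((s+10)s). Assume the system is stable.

f(∞) = lim_{s→0} sF(s) = lim_{s→0} 11/(s+10) = 11/10

Final answer: 11/10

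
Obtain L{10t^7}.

L{t^n} = n!/s^(n+1). So L{10t^7} = 10·7!/s^8 = 50400/s^8

Final answer: 50400/s^8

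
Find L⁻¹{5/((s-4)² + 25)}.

Form: b/((s-a)² + b²) → e^(at)sin(bt). With a=4, b=5

Final answer: e^(4t)·sin(5t)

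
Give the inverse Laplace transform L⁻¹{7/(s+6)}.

L⁻¹{1/(s-a)} = e^(at), so L⁻¹{1/(s+6)} = e^(-6t), and L⁻¹{7/(s+6)} = 7·e^(-6t)

Final answer: 7·e^(-6t)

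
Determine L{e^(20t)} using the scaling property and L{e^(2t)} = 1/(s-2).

Using L{f(at)} = (1/a)F(s/a) with a=10 and f(t) = e^(2t): L{e^(20t)} = (1/10) · 1/((s/10)-2) = (1/10) · 10/(s-20) = 1/(s-20)

Final answer: 1/(s-20)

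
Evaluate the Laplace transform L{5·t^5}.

L{t^n} = n!/s^(n+1), so L{t^5} = 120/s^6. Then L{5·t^5} = 5·120/s^6 = 600/s^6

Final answer: 600/s^6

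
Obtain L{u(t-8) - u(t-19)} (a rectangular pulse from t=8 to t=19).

L{u(t-a)} = e^(-as)/s. L{u(t-8) - u(t-19)} = (e^(-8s) - e^(-19s))/s

Final answer: (e^(-8s) - e^(-19s))/s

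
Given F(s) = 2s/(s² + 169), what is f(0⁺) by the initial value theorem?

f(0⁺) = lim_{s→∞} s·2s/(s² + 169) = lim_{s→∞} 2s²/(s² + 169) = 2

Final answer: 2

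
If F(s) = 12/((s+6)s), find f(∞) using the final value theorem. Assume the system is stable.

f(∞) = lim_{s→0} sF(s) = lim_{s→0} 12/(s+6) = 2

Final answer: 2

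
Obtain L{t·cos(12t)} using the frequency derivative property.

L{cos(12t)} = s/(s² + 144). Derivative: d/ds[s/(s² + 144)] = [(s² + 144) - s·2s]/(s² + 144)² = (144 - s²)/(s² + 144)². So L{t·cos(12t)} = -F'(s) = (s² - 144)/(s² + 144)²

Final answer: (s² - 144)/(s² + 144)²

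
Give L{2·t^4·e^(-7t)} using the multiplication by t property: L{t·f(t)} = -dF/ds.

Using L{t^n·e^(at)} = n!/(s-a)^(n+1), L{t^4·e^(-7t)} = 24/(s+7)^5, so L{2·t^4·e^(-7t)} = 2·24/(s+7)^5 = 48/(s+7)^5

Final answer: 48/(s+7)^5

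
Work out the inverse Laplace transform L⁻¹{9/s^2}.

L⁻¹{n!/s^(n+1)} = t^n with n=1. So L⁻¹{1/s^2} = t, and L⁻¹{9/s^2} = (9/1)·t = 9·t

Final answer: 9·t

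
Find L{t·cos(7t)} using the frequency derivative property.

L{cos(7t)} = s/(s² + 49). Derivative: d/ds[s/(s² + 49)] = [(s² + 49) - s·2s]/(s² + 49)² = (49 - s²)/(s² + 49)². So L{t·cos(7t)} = -F'(s) = (s² - 49)/(s² + 49)²

Final answer: (s² - 49)/(s² + 49)²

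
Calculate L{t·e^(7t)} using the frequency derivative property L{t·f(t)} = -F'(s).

L{e^(7t)} = 1/(s-7). By frequency derivative: L{t·e^(7t)} = -d/ds[1/(s-7)] = -(-1)/(s-7)² = 1/(s-7)²

Final answer: 1/(s-7)²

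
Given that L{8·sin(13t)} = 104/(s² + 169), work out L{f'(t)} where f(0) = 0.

L{f'(t)} = s·F(s) - f(0) = s·104/(s² + 169) - 0 = 104s/(s² + 169)

Final answer: 104s/(s² + 169)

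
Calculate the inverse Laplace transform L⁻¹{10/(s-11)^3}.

L⁻¹{n!/(s-a)^(n+1)} = t^n·e^(at) with n=2, a=11. So L⁻¹{2/(s-11)^3} = t^2·e^(11t), and L⁻¹{10/(s-11)^3} = (10/2)·t^2·e^(11t) = 5·t^2·e^(11t)

Final answer: 5·t^2·e^(11t)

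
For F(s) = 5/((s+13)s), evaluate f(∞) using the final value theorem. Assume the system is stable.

f(∞) = lim_{s→0} sF(s) = lim_{s→0} 5/(s+13) = 5/13

Final answer: 5/13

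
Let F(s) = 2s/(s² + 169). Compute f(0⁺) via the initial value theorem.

f(0⁺) = lim_{s→∞} s·2s/(s² + 169) = lim_{s→∞} 2s²/(s² + 169) = 2

Final answer: 2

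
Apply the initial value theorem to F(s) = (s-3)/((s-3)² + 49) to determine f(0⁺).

f(0⁺) = lim_{s→∞} sF(s) = lim_{s→∞} s(s-3)/((s-3)² + 49) = 1

Final answer: 1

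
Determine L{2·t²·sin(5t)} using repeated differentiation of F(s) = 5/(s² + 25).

F(s) = 5/(s² + 25). F'(s) = -10s/(s² + 25)². F''(s) = -10(25 - 3s²)/(s² + 25)³ = (30s² - 250)/(s² + 25)³. So L{t²·sin(5t)} = (-1)² F''(s) = (30s² - 250)/(s² + 25)³. Then L{2·t²·sin(5t)} = 2·(30s² - 250)/(s² + 25)³ = (60s² - 500)/(s² + 25)³

Final answer: (60s² - 500)/(s² + 25)³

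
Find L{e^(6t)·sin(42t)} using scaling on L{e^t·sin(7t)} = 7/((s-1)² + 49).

Scaling with a=6: L{e^(6t)·sin(42t)} = (1/6) · 7/((s/6-1)² + 49). Simplifying: 42/((s-6)² + 1764)

Final answer: 42/((s-6)² + 1764)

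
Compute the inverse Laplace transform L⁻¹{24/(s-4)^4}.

L⁻¹{n!/(s-a)^(n+1)} = t^n·e^(at) with n=3, a=4. So L⁻¹{6/(s-4)^4} = t^3·e^(4t), and L⁻¹{24/(s-4)^4} = (24/6)·t^3·e^(4t) = 4·t^3·e^(4t)

Final answer: 4·t^3·e^(4t)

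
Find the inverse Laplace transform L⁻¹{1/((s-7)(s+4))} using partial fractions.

Decompose: A/(s-7) + B/(s+4). A = 1/11, B = -1/11. f(t) = (e^(7t) - e^(-4t))/11

Final answer: (e^(7t) - e^(-4t))/11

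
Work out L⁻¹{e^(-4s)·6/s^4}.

L⁻¹{6/s^4} = t^3. By the time shift theorem, L⁻¹{e^(-as)F(s)} = u(t-a)f(t-a) with a=4, so L⁻¹{e^(-4s)·6/s^4} = u(t-4)·(t-4)^3

Final answer: u(t-4)·(t-4)^3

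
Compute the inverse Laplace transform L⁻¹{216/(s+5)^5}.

L⁻¹{n!/(s-a)^(n+1)} = t^n·e^(at) with n=4, a=-5. So L⁻¹{24/(s+5)^5} = t^4·e^(-5t), and L⁻¹{216/(s+5)^5} = (216/24)·t^4·e^(-5t) = 9·t^4·e^(-5t)

Final answer: 9·t^4·e^(-5t)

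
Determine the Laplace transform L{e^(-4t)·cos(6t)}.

L{e^(at)·cos(ωt)} = (s-a)/((s-a)² + ω²), so L{e^(-4t)·cos(6t)} = (s+4)/((s+4)² + 36)

Final answer: (s+4)/((s+4)² + 36)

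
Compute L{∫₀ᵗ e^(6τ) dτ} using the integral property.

L{∫₀ᵗ f(τ)dτ} = F(s)/s with F(s) = 1/(s-6), so L{∫₀ᵗ e^(6τ) dτ} = 1/(s(s-6))

Final answer: 1/(s(s-6))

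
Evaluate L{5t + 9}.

L{5t + 9} = 5·L{t} + 9·L{1} = 5/s² + 9/s

Final answer: 5/s² + 9/s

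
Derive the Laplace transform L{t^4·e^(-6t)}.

L{t^n·e^(at)} = n!/(s-a)^(n+1), so L{t^4·e^(-6t)} = 24/(s+6)^5

Final answer: 24/(s+6)^5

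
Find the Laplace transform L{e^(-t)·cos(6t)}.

L{e^(at)·cos(ωt)} = (s-a)/((s-a)² + ω²), so L{e^(-t)·cos(6t)} = (s+1)/((s+1)² + 36)

Final answer: (s+1)/((s+1)² + 36)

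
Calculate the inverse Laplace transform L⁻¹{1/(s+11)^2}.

L⁻¹{n!/(s-a)^(n+1)} = t^n·e^(at), so L⁻¹{1/(s+11)^2} = t·e^(-11t)

Final answer: t·e^(-11t)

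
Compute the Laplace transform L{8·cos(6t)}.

L{cos(ωt)} = s/(s² + ω²), so L{cos(6t)} = s/(s² + 36). Then L{8·cos(6t)} = 8·s/(s² + 36) = 8s/(s² + 36)

Final answer: 8s/(s² + 36)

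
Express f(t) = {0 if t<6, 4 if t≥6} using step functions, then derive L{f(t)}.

f(t) = 4·u(t-6). L{u(t-6)} = e^(-6s)/s, so L{f(t)} = 4·e^(-6s)/s

Final answer: 4·e^(-6s)/s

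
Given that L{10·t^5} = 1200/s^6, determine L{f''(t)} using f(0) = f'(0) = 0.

L{f''(t)} = s²F(s) - sf(0) - f'(0) = s²·1200/s^6 - 0 - 0 = 1200/s^4

Final answer: 1200/s^4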